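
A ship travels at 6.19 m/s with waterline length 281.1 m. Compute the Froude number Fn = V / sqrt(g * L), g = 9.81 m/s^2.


Formula: Fn = V / sqrt(g * L)
Step 1 — g * L = 9.81 * 281.1 = 2757.591
Step 2 — sqrt(g * L) = sqrt(2757.591) = 52.51277
Step 3 — Fn = 6.19 / 52.51277 ≈ 0.11788 (5 s.f.)

0.11788


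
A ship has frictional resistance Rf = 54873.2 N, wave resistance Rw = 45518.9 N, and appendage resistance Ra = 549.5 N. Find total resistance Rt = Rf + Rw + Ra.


Formula: Rt = Rf + Rw + Ra
Substituting: Rt = 54873.2 + 45518.9 + 549.5
Result: Rt = 100941.6 N

100941.6 N


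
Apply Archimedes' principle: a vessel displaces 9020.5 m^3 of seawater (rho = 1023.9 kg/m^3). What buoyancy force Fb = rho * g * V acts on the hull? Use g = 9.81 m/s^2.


Formula: Fb = rho * g * V
Substituting: Fb = 1023.9 * 9.81 * 9020.5
Intermediate: 1023.9 * 9.81 = 10044.459
Result: Fb = 10044.459 * 9020.5 ≈ 90606000 N (5 s.f.)

90606000 N


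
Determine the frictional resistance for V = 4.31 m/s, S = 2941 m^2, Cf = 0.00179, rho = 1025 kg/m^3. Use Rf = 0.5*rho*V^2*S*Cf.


Formula: Rf = 0.5 * rho * V^2 * S * Cf
Step 1 — V^2 = 4.31^2 = 18.5761
Step 2 — 0.5 * rho * V^2 = 0.5 * 1025 * 18.5761 = 9520.25125
Step 3 — Rf = 9520.25125 * 2941 * 0.00179 ≈ 50118 N (5 s.f.)

50118 N


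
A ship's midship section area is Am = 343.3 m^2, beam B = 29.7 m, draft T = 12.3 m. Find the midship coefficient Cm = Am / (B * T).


Formula: Cm = Am / (B * T)
Step 1 — B * T = 29.7 * 12.3 = 365.31 m^2
Step 2 — Cm = 343.3 / 365.31 ≈ 0.93975 (5 s.f.)

0.93975


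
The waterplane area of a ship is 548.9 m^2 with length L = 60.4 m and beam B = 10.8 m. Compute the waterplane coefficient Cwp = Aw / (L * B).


Formula: Cwp = Aw / (L * B)
Step 1 — L * B = 60.4 * 10.8 = 652.32 m^2
Step 2 — Cwp = 548.9 / 652.32 ≈ 0.84146 (5 s.f.)

0.84146


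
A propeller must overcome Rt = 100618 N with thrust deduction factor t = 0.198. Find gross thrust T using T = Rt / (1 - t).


Formula: T = Rt / (1 - t)
Step 1 — (1 - t) = 1 - 0.198 = 0.802
Step 2 — T = 100618 / 0.802 ≈ 125460 N (5 s.f.)

125460 N


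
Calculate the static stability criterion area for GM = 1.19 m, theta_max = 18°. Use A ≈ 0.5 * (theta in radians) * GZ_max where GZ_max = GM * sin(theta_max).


Formula: GZ_max = GM * sin(theta); Area = 0.5 * theta_rad * GZ_max
Step 1 — GZ_max = 1.19 * sin(18°) = 1.19 * 0.309017 = 0.36773 m
Step 2 — theta_rad = 18 * pi/180 = 0.314159 rad
Step 3 — Area = 0.5 * 0.314159 * 0.36773 ≈ 0.057763 m·rad (5 s.f.)

0.057763 m·rad


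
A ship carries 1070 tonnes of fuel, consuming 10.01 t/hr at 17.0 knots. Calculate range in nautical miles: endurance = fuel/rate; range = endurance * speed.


Formula: endurance = fuel / rate; range = endurance * speed
Step 1 — endurance = 1070 / 10.01 = 106.8931 hours
Step 2 — range = 106.8931 * 17.0 ≈ 1817.2 nautical miles (5 s.f.)

1817.2 NM


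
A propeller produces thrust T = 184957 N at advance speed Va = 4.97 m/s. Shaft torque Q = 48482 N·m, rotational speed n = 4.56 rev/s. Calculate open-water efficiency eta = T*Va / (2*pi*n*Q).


Formula: eta = T * Va / (2 * pi * n * Q)
Step 1 — numerator = T * Va = 184957 * 4.97 = 919236.29
Step 2 — 2 * pi * n = 2 * pi * 4.56 = 28.651325
Step 3 — denominator = 28.651325 * 48482 = 1389073.54
Step 4 — eta = 919236.29 / 1389073.54 ≈ 0.66176 (5 s.f.)

0.66176


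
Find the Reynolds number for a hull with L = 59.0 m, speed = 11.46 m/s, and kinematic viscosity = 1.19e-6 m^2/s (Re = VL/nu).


Formula: Re = V * L / nu
Step 1 — V * L = 11.46 * 59.0 = 676.14 m^2/s
Step 2 — Re = 676.14 / 1.19e-6 = 5.68e+08

5.68e+08


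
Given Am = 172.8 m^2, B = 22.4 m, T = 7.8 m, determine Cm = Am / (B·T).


Formula: Cm = Am / (B * T)
Step 1 — B * T = 22.4 * 7.8 = 174.72 m^2
Step 2 — Cm = 172.8 / 174.72 ≈ 0.98901 (5 s.f.)

0.98901


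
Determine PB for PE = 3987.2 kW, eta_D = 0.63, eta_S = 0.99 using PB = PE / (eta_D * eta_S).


Formula: PB = PE / (eta_D * eta_S)
Step 1 — combined efficiency = eta_D * eta_S = 0.63 * 0.99 = 0.6237
Step 2 — PB = 3987.2 / 0.6237 ≈ 6392.8 kW (5 s.f.)

6392.8 kW


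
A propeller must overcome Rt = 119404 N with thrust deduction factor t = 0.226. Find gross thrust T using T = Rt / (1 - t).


Formula: T = Rt / (1 - t)
Step 1 — (1 - t) = 1 - 0.226 = 0.774
Step 2 — T = 119404 / 0.774 ≈ 154270 N (5 s.f.)

154270 N


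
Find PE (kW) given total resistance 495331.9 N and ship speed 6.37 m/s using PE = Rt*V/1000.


Formula: PE = Rt * V / 1000 (kW)
Step 1 — PE (W) = 495331.9 * 6.37 = 3155264.203 W
Step 2 — PE (kW) = 3155264.203 / 1000 ≈ 3155.3 kW (5 s.f.)

3155.3 kW


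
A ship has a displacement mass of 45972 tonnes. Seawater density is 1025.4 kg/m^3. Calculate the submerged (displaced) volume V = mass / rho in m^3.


Formula: V = mass / rho
Step 1 — convert tonnes to kg: 45972 t * 1000 = 45972000 kg
Step 2 — V = 45972000 / 1025.4 ≈ 44833 m^3 (5 s.f.)

44833 m^3


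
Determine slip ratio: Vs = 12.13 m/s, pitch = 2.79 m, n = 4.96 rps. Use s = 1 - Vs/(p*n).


Formula: s = 1 - Vs / (p * n)
Step 1 — p * n = 2.79 * 4.96 = 13.8384
Step 2 — Vs / (p*n) = 12.13 / 13.8384 = 0.876546 (6 d.p.)
Step 3 — s = 1 - 0.876546 = 0.123454

0.123454


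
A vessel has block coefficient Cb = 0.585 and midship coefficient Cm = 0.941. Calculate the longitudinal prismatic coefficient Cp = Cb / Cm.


Formula: Cp = Cb / Cm
Substituting: Cp = 0.585 / 0.941
Result: Cp ≈ 0.62168 (5 s.f.)

0.62168


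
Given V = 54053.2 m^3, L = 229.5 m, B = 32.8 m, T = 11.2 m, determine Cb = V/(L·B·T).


Formula: Cb = V / (L * B * T)
Step 1 — L * B * T = 229.5 * 32.8 * 11.2 = 84309.12 m^3
Step 2 — Cb = 54053.2 / 84309.12 ≈ 0.64113 (5 s.f.)

0.64113


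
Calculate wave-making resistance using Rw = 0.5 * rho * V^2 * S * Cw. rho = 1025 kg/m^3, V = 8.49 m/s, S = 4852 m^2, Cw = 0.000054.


Formula: Rw = 0.5 * rho * V^2 * S * Cw
Step 1 — V^2 = 8.49^2 = 72.0801
Step 2 — 0.5 * rho * V^2 = 0.5 * 1025 * 72.0801 = 36941.05125
Step 3 — Rw = 36941.05125 * 4852 * 0.000054 ≈ 9678.9 N (5 s.f.)

9678.9 N


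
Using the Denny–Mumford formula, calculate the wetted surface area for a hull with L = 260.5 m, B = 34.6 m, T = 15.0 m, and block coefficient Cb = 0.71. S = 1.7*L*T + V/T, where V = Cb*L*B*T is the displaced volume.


Formula: S = 1.7*L*T + V/T with V = Cb*L*B*T, i.e. S = L * (1.7*T + Cb*B)
Step 1 — 1.7*T = 1.7 * 15.0 = 25.5 m
Step 2 — Cb*B = 0.71 * 34.6 = 24.566 m
Step 3 — 1.7*T + Cb*B = 25.5 + 24.566 = 50.066 m
Step 4 — S = 260.5 * 50.066 ≈ 13042 m^2 (5 s.f.)

13042 m^2


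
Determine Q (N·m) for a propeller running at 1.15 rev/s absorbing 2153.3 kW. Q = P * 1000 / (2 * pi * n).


Formula: Q = P_W / (2 * pi * n)
Step 1 — P_W = 2153.3 kW * 1000 = 2153300.0 W
Step 2 — 2 * pi * n = 2 * pi * 1.15 = 7.225663
Step 3 — Q = 2153300.0 / 7.225663 ≈ 298010 N·m (5 s.f.)

298010 N·m


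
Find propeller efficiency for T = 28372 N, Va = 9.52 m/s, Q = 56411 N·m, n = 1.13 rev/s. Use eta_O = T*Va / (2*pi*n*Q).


Formula: eta = T * Va / (2 * pi * n * Q)
Step 1 — numerator = T * Va = 28372 * 9.52 = 270101.44
Step 2 — 2 * pi * n = 2 * pi * 1.13 = 7.099999
Step 3 — denominator = 7.099999 * 56411 = 400518.04
Step 4 — eta = 270101.44 / 400518.04 ≈ 0.67438 (5 s.f.)

0.67438


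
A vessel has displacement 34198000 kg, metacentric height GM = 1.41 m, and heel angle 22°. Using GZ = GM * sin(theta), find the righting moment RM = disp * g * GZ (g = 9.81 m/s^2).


Formula: GZ = GM * sin(theta); RM = disp * g * GZ
Step 1 — GZ = 1.41 * sin(22°) = 1.41 * 0.374607 = 0.528196 m
Step 2 — RM = 34198000 * 9.81 * 0.528196 ≈ 177200000 N·m (5 s.f.)

177200000 N·m


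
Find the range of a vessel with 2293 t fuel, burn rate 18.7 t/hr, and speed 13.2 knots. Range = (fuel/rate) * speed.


Formula: endurance = fuel / rate; range = endurance * speed
Step 1 — endurance = 2293 / 18.7 = 122.6203 hours
Step 2 — range = 122.6203 * 13.2 ≈ 1618.6 nautical miles (5 s.f.)

1618.6 NM


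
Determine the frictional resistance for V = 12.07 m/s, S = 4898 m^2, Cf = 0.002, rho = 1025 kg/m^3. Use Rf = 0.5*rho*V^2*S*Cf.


Formula: Rf = 0.5 * rho * V^2 * S * Cf
Step 1 — V^2 = 12.07^2 = 145.6849
Step 2 — 0.5 * rho * V^2 = 0.5 * 1025 * 145.6849 = 74663.51125
Step 3 — Rf = 74663.51125 * 4898 * 0.002 ≈ 731400 N (5 s.f.)

731400 N


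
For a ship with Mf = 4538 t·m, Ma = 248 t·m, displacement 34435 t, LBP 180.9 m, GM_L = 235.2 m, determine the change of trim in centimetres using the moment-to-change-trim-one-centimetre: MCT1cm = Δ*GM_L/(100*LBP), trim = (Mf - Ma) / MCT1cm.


Formula: net trimming moment = Mf - Ma; MCT1cm = Δ*GM_L/(100*LBP); trim = net moment / MCT1cm
Step 1 — net trimming moment = 4538 - 248 = 4290 t·m
Step 2 — MCT1cm = 34435 * 235.2 / (100 * 180.9) = 447.7121 t·m/cm
Step 3 — trim = 4290 / 447.7121 ≈ 9.5821 cm (5 s.f.)

9.5821 cm


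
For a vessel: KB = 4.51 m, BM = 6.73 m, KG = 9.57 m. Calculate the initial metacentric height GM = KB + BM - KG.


Formula: GM = KB + BM - KG
Step 1 — KM = KB + BM = 4.51 + 6.73 = 11.24 m
Step 2 — GM = KM - KG = 11.24 - 9.57 = 1.67 m

1.67 m


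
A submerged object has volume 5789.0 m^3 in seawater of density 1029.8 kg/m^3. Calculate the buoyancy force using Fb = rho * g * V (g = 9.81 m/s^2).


Formula: Fb = rho * g * V
Substituting: Fb = 1029.8 * 9.81 * 5789.0
Intermediate: 1029.8 * 9.81 = 10102.338
Result: Fb = 10102.338 * 5789.0 ≈ 58482000 N (5 s.f.)

58482000 N


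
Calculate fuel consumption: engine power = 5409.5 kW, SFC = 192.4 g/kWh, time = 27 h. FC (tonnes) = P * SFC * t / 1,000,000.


Formula: FC (tonnes) = P * SFC * t / 1,000,000
Step 1 — P * SFC * t = 5409.5 * 192.4 * 27 = 28101270.6 g
Step 2 — FC (tonnes) = 28101270.6 / 1,000,000 ≈ 28.101 tonnes (5 s.f.)

28.101 tonnes


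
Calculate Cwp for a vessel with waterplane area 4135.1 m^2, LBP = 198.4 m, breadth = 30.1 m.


Formula: Cwp = Aw / (L * B)
Step 1 — L * B = 198.4 * 30.1 = 5971.84 m^2
Step 2 — Cwp = 4135.1 / 5971.84 ≈ 0.69243 (5 s.f.)

0.69243


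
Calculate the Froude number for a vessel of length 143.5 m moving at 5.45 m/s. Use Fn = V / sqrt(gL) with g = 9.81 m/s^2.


Formula: Fn = V / sqrt(g * L)
Step 1 — g * L = 9.81 * 143.5 = 1407.735
Step 2 — sqrt(g * L) = sqrt(1407.735) = 37.519795
Step 3 — Fn = 5.45 / 37.519795 ≈ 0.14526 (5 s.f.)

0.14526


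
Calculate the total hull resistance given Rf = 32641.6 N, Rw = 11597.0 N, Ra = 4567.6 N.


Formula: Rt = Rf + Rw + Ra
Substituting: Rt = 32641.6 + 11597.0 + 4567.6
Result: Rt = 48806.2 N

48806.2 N


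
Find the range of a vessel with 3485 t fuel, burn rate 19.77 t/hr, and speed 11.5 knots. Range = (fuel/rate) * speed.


Formula: endurance = fuel / rate; range = endurance * speed
Step 1 — endurance = 3485 / 19.77 = 176.2772 hours
Step 2 — range = 176.2772 * 11.5 ≈ 2027.2 nautical miles (5 s.f.)

2027.2 NM


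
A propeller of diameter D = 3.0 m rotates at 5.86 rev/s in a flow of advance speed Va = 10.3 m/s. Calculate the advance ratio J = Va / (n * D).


Formula: J = Va / (n * D)
Step 1 — n * D = 5.86 * 3.0 = 17.58
Step 2 — J = 10.3 / 17.58 ≈ 0.58589 (5 s.f.)

0.58589


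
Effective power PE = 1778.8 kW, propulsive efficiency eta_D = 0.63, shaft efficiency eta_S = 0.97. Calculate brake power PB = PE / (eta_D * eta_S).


Formula: PB = PE / (eta_D * eta_S)
Step 1 — combined efficiency = eta_D * eta_S = 0.63 * 0.97 = 0.6111
Step 2 — PB = 1778.8 / 0.6111 ≈ 2910.8 kW (5 s.f.)

2910.8 kW


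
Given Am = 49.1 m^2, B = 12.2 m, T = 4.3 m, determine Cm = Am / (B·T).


Formula: Cm = Am / (B * T)
Step 1 — B * T = 12.2 * 4.3 = 52.46 m^2
Step 2 — Cm = 49.1 / 52.46 ≈ 0.93595 (5 s.f.)

0.93595


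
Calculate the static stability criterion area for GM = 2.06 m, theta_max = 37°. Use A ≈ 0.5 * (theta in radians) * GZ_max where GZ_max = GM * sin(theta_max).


Formula: GZ_max = GM * sin(theta); Area = 0.5 * theta_rad * GZ_max
Step 1 — GZ_max = 2.06 * sin(37°) = 2.06 * 0.601815 = 1.239739 m
Step 2 — theta_rad = 37 * pi/180 = 0.645772 rad
Step 3 — Area = 0.5 * 0.645772 * 1.239739 ≈ 0.40029 m·rad (5 s.f.)

0.40029 m·rad


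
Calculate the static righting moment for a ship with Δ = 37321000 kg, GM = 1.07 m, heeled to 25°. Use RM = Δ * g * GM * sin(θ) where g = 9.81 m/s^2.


Formula: GZ = GM * sin(theta); RM = disp * g * GZ
Step 1 — GZ = 1.07 * sin(25°) = 1.07 * 0.422618 = 0.452201 m
Step 2 — RM = 37321000 * 9.81 * 0.452201 ≈ 165560000 N·m (5 s.f.)

165560000 N·m


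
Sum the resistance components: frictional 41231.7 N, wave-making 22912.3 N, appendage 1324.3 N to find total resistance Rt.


Formula: Rt = Rf + Rw + Ra
Substituting: Rt = 41231.7 + 22912.3 + 1324.3
Result: Rt = 65468.3 N

65468.3 N


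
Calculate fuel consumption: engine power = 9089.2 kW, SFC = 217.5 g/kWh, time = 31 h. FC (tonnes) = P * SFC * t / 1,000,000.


Formula: FC (tonnes) = P * SFC * t / 1,000,000
Step 1 — P * SFC * t = 9089.2 * 217.5 * 31 = 61283931.0 g
Step 2 — FC (tonnes) = 61283931.0 / 1,000,000 ≈ 61.284 tonnes (5 s.f.)

61.284 tonnes


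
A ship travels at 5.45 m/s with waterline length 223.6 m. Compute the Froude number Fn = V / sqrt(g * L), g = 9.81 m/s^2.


Formula: Fn = V / sqrt(g * L)
Step 1 — g * L = 9.81 * 223.6 = 2193.516
Step 2 — sqrt(g * L) = sqrt(2193.516) = 46.834987
Step 3 — Fn = 5.45 / 46.834987 ≈ 0.11637 (5 s.f.)

0.11637


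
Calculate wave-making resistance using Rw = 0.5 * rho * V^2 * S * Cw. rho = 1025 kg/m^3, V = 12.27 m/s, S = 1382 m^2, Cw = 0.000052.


Formula: Rw = 0.5 * rho * V^2 * S * Cw
Step 1 — V^2 = 12.27^2 = 150.5529
Step 2 — 0.5 * rho * V^2 = 0.5 * 1025 * 150.5529 = 77158.36125
Step 3 — Rw = 77158.36125 * 1382 * 0.000052 ≈ 5544.9 N (5 s.f.)

5544.9 N


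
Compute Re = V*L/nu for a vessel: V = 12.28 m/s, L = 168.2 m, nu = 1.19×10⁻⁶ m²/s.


Formula: Re = V * L / nu
Step 1 — V * L = 12.28 * 168.2 = 2065.496 m^2/s
Step 2 — Re = 2065.496 / 1.19e-6 = 1.74e+09

1.74e+09


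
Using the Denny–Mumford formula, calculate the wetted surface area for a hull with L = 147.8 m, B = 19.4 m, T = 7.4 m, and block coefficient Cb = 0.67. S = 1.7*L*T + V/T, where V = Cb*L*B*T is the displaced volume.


Formula: S = 1.7*L*T + V/T with V = Cb*L*B*T, i.e. S = L * (1.7*T + Cb*B)
Step 1 — 1.7*T = 1.7 * 7.4 = 12.58 m
Step 2 — Cb*B = 0.67 * 19.4 = 12.998 m
Step 3 — 1.7*T + Cb*B = 12.58 + 12.998 = 25.578 m
Step 4 — S = 147.8 * 25.578 ≈ 3780.4 m^2 (5 s.f.)

3780.4 m^2


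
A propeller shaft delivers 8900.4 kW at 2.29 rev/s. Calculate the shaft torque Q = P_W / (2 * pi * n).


Formula: Q = P_W / (2 * pi * n)
Step 1 — P_W = 8900.4 kW * 1000 = 8900400.0 W
Step 2 — 2 * pi * n = 2 * pi * 2.29 = 14.388494
Step 3 — Q = 8900400.0 / 14.388494 ≈ 618580 N·m (5 s.f.)

618580 N·m


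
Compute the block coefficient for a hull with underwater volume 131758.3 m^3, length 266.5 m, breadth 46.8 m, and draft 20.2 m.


Formula: Cb = V / (L * B * T)
Step 1 — L * B * T = 266.5 * 46.8 * 20.2 = 251938.44 m^3
Step 2 — Cb = 131758.3 / 251938.44 ≈ 0.52298 (5 s.f.)

0.52298


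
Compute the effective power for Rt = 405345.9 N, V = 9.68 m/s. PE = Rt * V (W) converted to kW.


Formula: PE = Rt * V / 1000 (kW)
Step 1 — PE (W) = 405345.9 * 9.68 = 3923748.312 W
Step 2 — PE (kW) = 3923748.312 / 1000 ≈ 3923.7 kW (5 s.f.)

3923.7 kW


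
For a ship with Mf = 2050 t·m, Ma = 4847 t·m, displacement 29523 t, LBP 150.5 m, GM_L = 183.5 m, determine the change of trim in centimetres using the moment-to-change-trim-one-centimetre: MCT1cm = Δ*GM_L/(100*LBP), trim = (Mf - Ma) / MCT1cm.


Formula: net trimming moment = Mf - Ma; MCT1cm = Δ*GM_L/(100*LBP); trim = net moment / MCT1cm
Step 1 — net trimming moment = 2050 - 4847 = -2797 t·m
Step 2 — MCT1cm = 29523 * 183.5 / (100 * 150.5) = 359.9648 t·m/cm
Step 3 — trim = -2797 / 359.9648 ≈ -7.7702 cm (5 s.f.)

-7.7702 cm


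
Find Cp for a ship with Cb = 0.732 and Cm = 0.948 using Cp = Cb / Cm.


Formula: Cp = Cb / Cm
Substituting: Cp = 0.732 / 0.948
Result: Cp ≈ 0.77215 (5 s.f.)

0.77215


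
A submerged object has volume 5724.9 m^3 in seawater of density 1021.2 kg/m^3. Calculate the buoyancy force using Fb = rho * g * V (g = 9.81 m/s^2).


Formula: Fb = rho * g * V
Substituting: Fb = 1021.2 * 9.81 * 5724.9
Intermediate: 1021.2 * 9.81 = 10017.972
Result: Fb = 10017.972 * 5724.9 ≈ 57352000 N (5 s.f.)

57352000 N


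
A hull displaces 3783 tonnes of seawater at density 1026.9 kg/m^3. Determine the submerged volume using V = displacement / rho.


Formula: V = mass / rho
Step 1 — convert tonnes to kg: 3783 t * 1000 = 3783000 kg
Step 2 — V = 3783000 / 1026.9 ≈ 3683.9 m^3 (5 s.f.)

3683.9 m^3


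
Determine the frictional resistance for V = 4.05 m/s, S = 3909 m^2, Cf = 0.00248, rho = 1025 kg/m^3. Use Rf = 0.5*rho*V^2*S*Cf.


Formula: Rf = 0.5 * rho * V^2 * S * Cf
Step 1 — V^2 = 4.05^2 = 16.4025
Step 2 — 0.5 * rho * V^2 = 0.5 * 1025 * 16.4025 = 8406.28125
Step 3 — Rf = 8406.28125 * 3909 * 0.00248 ≈ 81493 N (5 s.f.)

81493 N


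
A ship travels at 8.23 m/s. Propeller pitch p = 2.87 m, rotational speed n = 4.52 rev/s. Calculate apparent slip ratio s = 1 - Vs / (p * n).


Formula: s = 1 - Vs / (p * n)
Step 1 — p * n = 2.87 * 4.52 = 12.9724
Step 2 — Vs / (p*n) = 8.23 / 12.9724 = 0.634424 (6 d.p.)
Step 3 — s = 1 - 0.634424 = 0.365576

0.365576


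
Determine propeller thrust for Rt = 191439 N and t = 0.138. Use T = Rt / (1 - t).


Formula: T = Rt / (1 - t)
Step 1 — (1 - t) = 1 - 0.138 = 0.862
Step 2 — T = 191439 / 0.862 ≈ 222090 N (5 s.f.)

222090 N


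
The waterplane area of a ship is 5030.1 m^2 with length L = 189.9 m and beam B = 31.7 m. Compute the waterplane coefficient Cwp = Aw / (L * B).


Formula: Cwp = Aw / (L * B)
Step 1 — L * B = 189.9 * 31.7 = 6019.83 m^2
Step 2 — Cwp = 5030.1 / 6019.83 ≈ 0.83559 (5 s.f.)

0.83559


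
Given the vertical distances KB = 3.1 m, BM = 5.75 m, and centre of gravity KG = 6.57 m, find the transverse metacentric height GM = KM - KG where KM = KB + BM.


Formula: GM = KB + BM - KG
Step 1 — KM = KB + BM = 3.1 + 5.75 = 8.85 m
Step 2 — GM = KM - KG = 8.85 - 6.57 = 2.28 m

2.28 m


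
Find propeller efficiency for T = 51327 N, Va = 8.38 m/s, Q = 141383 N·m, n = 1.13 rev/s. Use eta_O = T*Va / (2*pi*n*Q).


Formula: eta = T * Va / (2 * pi * n * Q)
Step 1 — numerator = T * Va = 51327 * 8.38 = 430120.26
Step 2 — 2 * pi * n = 2 * pi * 1.13 = 7.099999
Step 3 — denominator = 7.099999 * 141383 = 1003819.16
Step 4 — eta = 430120.26 / 1003819.16 ≈ 0.42848 (5 s.f.)

0.42848


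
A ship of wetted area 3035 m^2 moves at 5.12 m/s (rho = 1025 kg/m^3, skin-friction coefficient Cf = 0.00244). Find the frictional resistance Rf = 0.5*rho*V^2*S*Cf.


Formula: Rf = 0.5 * rho * V^2 * S * Cf
Step 1 — V^2 = 5.12^2 = 26.2144
Step 2 — 0.5 * rho * V^2 = 0.5 * 1025 * 26.2144 = 13434.88
Step 3 — Rf = 13434.88 * 3035 * 0.00244 ≈ 99491 N (5 s.f.)

99491 N


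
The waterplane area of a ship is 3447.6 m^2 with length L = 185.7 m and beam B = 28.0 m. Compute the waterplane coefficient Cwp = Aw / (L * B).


Formula: Cwp = Aw / (L * B)
Step 1 — L * B = 185.7 * 28.0 = 5199.6 m^2
Step 2 — Cwp = 3447.6 / 5199.6 ≈ 0.66305 (5 s.f.)

0.66305


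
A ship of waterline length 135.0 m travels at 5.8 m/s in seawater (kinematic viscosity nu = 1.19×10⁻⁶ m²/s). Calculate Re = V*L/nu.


Formula: Re = V * L / nu
Step 1 — V * L = 5.8 * 135.0 = 783.0 m^2/s
Step 2 — Re = 783.0 / 1.19e-6 = 6.58e+08

6.58e+08


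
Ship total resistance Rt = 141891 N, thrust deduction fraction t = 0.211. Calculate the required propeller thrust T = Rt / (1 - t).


Formula: T = Rt / (1 - t)
Step 1 — (1 - t) = 1 - 0.211 = 0.789
Step 2 — T = 141891 / 0.789 ≈ 179840 N (5 s.f.)

179840 N


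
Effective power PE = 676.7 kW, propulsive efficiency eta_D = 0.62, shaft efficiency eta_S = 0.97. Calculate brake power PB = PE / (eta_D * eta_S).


Formula: PB = PE / (eta_D * eta_S)
Step 1 — combined efficiency = eta_D * eta_S = 0.62 * 0.97 = 0.6014
Step 2 — PB = 676.7 / 0.6014 ≈ 1125.2 kW (5 s.f.)

1125.2 kW


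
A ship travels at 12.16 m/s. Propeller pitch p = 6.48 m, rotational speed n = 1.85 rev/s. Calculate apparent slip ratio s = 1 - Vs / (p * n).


Formula: s = 1 - Vs / (p * n)
Step 1 — p * n = 6.48 * 1.85 = 11.988
Step 2 — Vs / (p*n) = 12.16 / 11.988 = 1.014348 (6 d.p.)
Step 3 — s = 1 - 1.014348 = -0.014348

-0.014348


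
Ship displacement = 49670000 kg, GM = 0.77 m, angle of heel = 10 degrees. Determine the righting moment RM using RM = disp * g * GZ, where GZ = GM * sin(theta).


Formula: GZ = GM * sin(theta); RM = disp * g * GZ
Step 1 — GZ = 0.77 * sin(10°) = 0.77 * 0.173648 = 0.133709 m
Step 2 — RM = 49670000 * 9.81 * 0.133709 ≈ 65151000 N·m (5 s.f.)

65151000 N·m


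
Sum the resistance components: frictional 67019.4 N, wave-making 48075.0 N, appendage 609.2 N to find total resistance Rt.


Formula: Rt = Rf + Rw + Ra
Substituting: Rt = 67019.4 + 48075.0 + 609.2
Result: Rt = 115703.6 N

115703.6 N


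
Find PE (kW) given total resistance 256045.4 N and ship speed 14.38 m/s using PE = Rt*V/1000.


Formula: PE = Rt * V / 1000 (kW)
Step 1 — PE (W) = 256045.4 * 14.38 = 3681932.852 W
Step 2 — PE (kW) = 3681932.852 / 1000 ≈ 3681.9 kW (5 s.f.)

3681.9 kW


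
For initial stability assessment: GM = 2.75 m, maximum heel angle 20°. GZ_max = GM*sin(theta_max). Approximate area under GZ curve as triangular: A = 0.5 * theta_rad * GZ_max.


Formula: GZ_max = GM * sin(theta); Area = 0.5 * theta_rad * GZ_max
Step 1 — GZ_max = 2.75 * sin(20°) = 2.75 * 0.34202 = 0.940555 m
Step 2 — theta_rad = 20 * pi/180 = 0.349066 rad
Step 3 — Area = 0.5 * 0.349066 * 0.940555 ≈ 0.16416 m·rad (5 s.f.)

0.16416 m·rad


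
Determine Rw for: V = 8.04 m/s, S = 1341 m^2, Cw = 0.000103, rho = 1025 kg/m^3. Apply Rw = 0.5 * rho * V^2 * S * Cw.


Formula: Rw = 0.5 * rho * V^2 * S * Cw
Step 1 — V^2 = 8.04^2 = 64.6416
Step 2 — 0.5 * rho * V^2 = 0.5 * 1025 * 64.6416 = 33128.82
Step 3 — Rw = 33128.82 * 1341 * 0.000103 ≈ 4575.9 N (5 s.f.)

4575.9 N


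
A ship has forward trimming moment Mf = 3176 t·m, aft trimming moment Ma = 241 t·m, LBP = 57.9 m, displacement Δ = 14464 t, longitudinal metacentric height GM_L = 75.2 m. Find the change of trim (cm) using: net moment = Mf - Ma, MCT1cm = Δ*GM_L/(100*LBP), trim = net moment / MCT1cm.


Formula: net trimming moment = Mf - Ma; MCT1cm = Δ*GM_L/(100*LBP); trim = net moment / MCT1cm
Step 1 — net trimming moment = 3176 - 241 = 2935 t·m
Step 2 — MCT1cm = 14464 * 75.2 / (100 * 57.9) = 187.8571 t·m/cm
Step 3 — trim = 2935 / 187.8571 ≈ 15.624 cm (5 s.f.)

15.624 cm


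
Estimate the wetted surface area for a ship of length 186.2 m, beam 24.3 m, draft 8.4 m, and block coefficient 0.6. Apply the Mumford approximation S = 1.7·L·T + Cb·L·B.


Formula: S = 1.7*L*T + V/T with V = Cb*L*B*T, i.e. S = L * (1.7*T + Cb*B)
Step 1 — 1.7*T = 1.7 * 8.4 = 14.28 m
Step 2 — Cb*B = 0.6 * 24.3 = 14.58 m
Step 3 — 1.7*T + Cb*B = 14.28 + 14.58 = 28.86 m
Step 4 — S = 186.2 * 28.86 ≈ 5373.7 m^2 (5 s.f.)

5373.7 m^2


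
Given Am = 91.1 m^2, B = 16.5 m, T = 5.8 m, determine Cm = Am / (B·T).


Formula: Cm = Am / (B * T)
Step 1 — B * T = 16.5 * 5.8 = 95.7 m^2
Step 2 — Cm = 91.1 / 95.7 ≈ 0.95193 (5 s.f.)

0.95193


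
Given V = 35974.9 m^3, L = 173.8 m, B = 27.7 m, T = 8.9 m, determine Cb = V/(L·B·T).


Formula: Cb = V / (L * B * T)
Step 1 — L * B * T = 173.8 * 27.7 * 8.9 = 42846.914 m^3
Step 2 — Cb = 35974.9 / 42846.914 ≈ 0.83961 (5 s.f.)

0.83961


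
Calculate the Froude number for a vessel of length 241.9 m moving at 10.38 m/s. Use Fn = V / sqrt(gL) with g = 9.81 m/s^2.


Formula: Fn = V / sqrt(g * L)
Step 1 — g * L = 9.81 * 241.9 = 2373.039
Step 2 — sqrt(g * L) = sqrt(2373.039) = 48.713848
Step 3 — Fn = 10.38 / 48.713848 ≈ 0.21308 (5 s.f.)

0.21308


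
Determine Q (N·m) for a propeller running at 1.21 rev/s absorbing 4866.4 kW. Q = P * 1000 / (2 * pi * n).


Formula: Q = P_W / (2 * pi * n)
Step 1 — P_W = 4866.4 kW * 1000 = 4866400.0 W
Step 2 — 2 * pi * n = 2 * pi * 1.21 = 7.602654
Step 3 — Q = 4866400.0 / 7.602654 ≈ 640090 N·m (5 s.f.)

640090 N·m


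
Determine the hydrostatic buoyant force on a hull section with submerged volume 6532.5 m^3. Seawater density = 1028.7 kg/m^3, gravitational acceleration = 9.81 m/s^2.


Formula: Fb = rho * g * V
Substituting: Fb = 1028.7 * 9.81 * 6532.5
Intermediate: 1028.7 * 9.81 = 10091.547
Result: Fb = 10091.547 * 6532.5 ≈ 65923000 N (5 s.f.)

65923000 N


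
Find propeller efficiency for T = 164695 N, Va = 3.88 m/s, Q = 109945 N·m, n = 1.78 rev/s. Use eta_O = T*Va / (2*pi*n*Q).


Formula: eta = T * Va / (2 * pi * n * Q)
Step 1 — numerator = T * Va = 164695 * 3.88 = 639016.6
Step 2 — 2 * pi * n = 2 * pi * 1.78 = 11.18407
Step 3 — denominator = 11.18407 * 109945 = 1229632.58
Step 4 — eta = 639016.6 / 1229632.58 ≈ 0.51968 (5 s.f.)

0.51968


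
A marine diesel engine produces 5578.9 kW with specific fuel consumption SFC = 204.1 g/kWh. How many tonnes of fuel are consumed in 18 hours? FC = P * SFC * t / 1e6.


Formula: FC (tonnes) = P * SFC * t / 1,000,000
Step 1 — P * SFC * t = 5578.9 * 204.1 * 18 = 20495762.82 g
Step 2 — FC (tonnes) = 20495762.82 / 1,000,000 ≈ 20.496 tonnes (5 s.f.)

20.496 tonnes


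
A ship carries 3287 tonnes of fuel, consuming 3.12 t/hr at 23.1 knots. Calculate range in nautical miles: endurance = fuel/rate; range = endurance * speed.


Formula: endurance = fuel / rate; range = endurance * speed
Step 1 — endurance = 3287 / 3.12 = 1053.5256 hours
Step 2 — range = 1053.5256 * 23.1 ≈ 24336 nautical miles (5 s.f.)

24336 NM


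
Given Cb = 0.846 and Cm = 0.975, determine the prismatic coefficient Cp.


Formula: Cp = Cb / Cm
Substituting: Cp = 0.846 / 0.975
Result: Cp ≈ 0.86769 (5 s.f.)

0.86769


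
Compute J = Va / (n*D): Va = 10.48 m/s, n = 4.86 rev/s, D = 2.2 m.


Formula: J = Va / (n * D)
Step 1 — n * D = 4.86 * 2.2 = 10.692
Step 2 — J = 10.48 / 10.692 ≈ 0.98017 (5 s.f.)

0.98017


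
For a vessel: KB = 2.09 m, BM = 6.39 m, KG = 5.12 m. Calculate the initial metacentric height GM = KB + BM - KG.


Formula: GM = KB + BM - KG
Step 1 — KM = KB + BM = 2.09 + 6.39 = 8.48 m
Step 2 — GM = KM - KG = 8.48 - 5.12 = 3.36 m

3.36 m


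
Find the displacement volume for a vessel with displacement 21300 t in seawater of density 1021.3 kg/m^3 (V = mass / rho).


Formula: V = mass / rho
Step 1 — convert tonnes to kg: 21300 t * 1000 = 21300000 kg
Step 2 — V = 21300000 / 1021.3 ≈ 20856 m^3 (5 s.f.)

20856 m^3


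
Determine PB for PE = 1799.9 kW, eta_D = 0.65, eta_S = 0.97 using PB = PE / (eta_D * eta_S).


Formula: PB = PE / (eta_D * eta_S)
Step 1 — combined efficiency = eta_D * eta_S = 0.65 * 0.97 = 0.6305
Step 2 — PB = 1799.9 / 0.6305 ≈ 2854.7 kW (5 s.f.)

2854.7 kW


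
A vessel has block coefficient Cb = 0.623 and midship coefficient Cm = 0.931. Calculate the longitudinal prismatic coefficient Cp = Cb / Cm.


Formula: Cp = Cb / Cm
Substituting: Cp = 0.623 / 0.931
Result: Cp ≈ 0.66917 (5 s.f.)

0.66917


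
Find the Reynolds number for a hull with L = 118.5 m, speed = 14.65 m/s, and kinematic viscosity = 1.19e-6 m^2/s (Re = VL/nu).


Formula: Re = V * L / nu
Step 1 — V * L = 14.65 * 118.5 = 1736.025 m^2/s
Step 2 — Re = 1736.025 / 1.19e-6 = 1.46e+09

1.46e+09


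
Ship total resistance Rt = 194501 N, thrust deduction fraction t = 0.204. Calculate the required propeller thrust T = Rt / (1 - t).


Formula: T = Rt / (1 - t)
Step 1 — (1 - t) = 1 - 0.204 = 0.796
Step 2 — T = 194501 / 0.796 ≈ 244350 N (5 s.f.)

244350 N


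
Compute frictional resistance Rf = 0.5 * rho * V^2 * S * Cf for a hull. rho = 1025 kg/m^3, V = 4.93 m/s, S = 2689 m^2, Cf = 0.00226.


Formula: Rf = 0.5 * rho * V^2 * S * Cf
Step 1 — V^2 = 4.93^2 = 24.3049
Step 2 — 0.5 * rho * V^2 = 0.5 * 1025 * 24.3049 = 12456.26125
Step 3 — Rf = 12456.26125 * 2689 * 0.00226 ≈ 75698 N (5 s.f.)

75698 N


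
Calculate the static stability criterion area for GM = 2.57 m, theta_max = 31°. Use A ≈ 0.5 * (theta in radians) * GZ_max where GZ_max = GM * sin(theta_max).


Formula: GZ_max = GM * sin(theta); Area = 0.5 * theta_rad * GZ_max
Step 1 — GZ_max = 2.57 * sin(31°) = 2.57 * 0.515038 = 1.323648 m
Step 2 — theta_rad = 31 * pi/180 = 0.541052 rad
Step 3 — Area = 0.5 * 0.541052 * 1.323648 ≈ 0.35808 m·rad (5 s.f.)

0.35808 m·rad


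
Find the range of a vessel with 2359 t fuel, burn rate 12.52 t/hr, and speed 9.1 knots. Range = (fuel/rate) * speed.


Formula: endurance = fuel / rate; range = endurance * speed
Step 1 — endurance = 2359 / 12.52 = 188.4185 hours
Step 2 — range = 188.4185 * 9.1 ≈ 1714.6 nautical miles (5 s.f.)

1714.6 NM


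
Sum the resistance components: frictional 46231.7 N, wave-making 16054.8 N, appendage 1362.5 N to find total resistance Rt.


Formula: Rt = Rf + Rw + Ra
Substituting: Rt = 46231.7 + 16054.8 + 1362.5
Result: Rt = 63649.0 N

63649.0 N


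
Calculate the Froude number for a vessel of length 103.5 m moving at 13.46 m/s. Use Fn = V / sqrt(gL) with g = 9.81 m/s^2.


Formula: Fn = V / sqrt(g * L)
Step 1 — g * L = 9.81 * 103.5 = 1015.335
Step 2 — sqrt(g * L) = sqrt(1015.335) = 31.864322
Step 3 — Fn = 13.46 / 31.864322 ≈ 0.42242 (5 s.f.)

0.42242


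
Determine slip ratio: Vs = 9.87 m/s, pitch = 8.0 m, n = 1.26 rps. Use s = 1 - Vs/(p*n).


Formula: s = 1 - Vs / (p * n)
Step 1 — p * n = 8.0 * 1.26 = 10.08
Step 2 — Vs / (p*n) = 9.87 / 10.08 = 0.979167 (6 d.p.)
Step 3 — s = 1 - 0.979167 = 0.020833

0.020833


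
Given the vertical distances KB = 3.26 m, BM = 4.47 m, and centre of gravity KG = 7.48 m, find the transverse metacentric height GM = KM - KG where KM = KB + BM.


Formula: GM = KB + BM - KG
Step 1 — KM = KB + BM = 3.26 + 4.47 = 7.73 m
Step 2 — GM = KM - KG = 7.73 - 7.48 = 0.25 m

0.25 m


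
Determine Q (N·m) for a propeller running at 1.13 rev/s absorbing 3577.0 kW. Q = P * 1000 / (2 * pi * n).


Formula: Q = P_W / (2 * pi * n)
Step 1 — P_W = 3577.0 kW * 1000 = 3577000.0 W
Step 2 — 2 * pi * n = 2 * pi * 1.13 = 7.099999
Step 3 — Q = 3577000.0 / 7.099999 ≈ 503800 N·m (5 s.f.)

503800 N·m


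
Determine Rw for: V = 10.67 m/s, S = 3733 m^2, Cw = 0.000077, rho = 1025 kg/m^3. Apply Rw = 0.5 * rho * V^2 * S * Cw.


Formula: Rw = 0.5 * rho * V^2 * S * Cw
Step 1 — V^2 = 10.67^2 = 113.8489
Step 2 — 0.5 * rho * V^2 = 0.5 * 1025 * 113.8489 = 58347.56125
Step 3 — Rw = 58347.56125 * 3733 * 0.000077 ≈ 16771 N (5 s.f.)

16771 N


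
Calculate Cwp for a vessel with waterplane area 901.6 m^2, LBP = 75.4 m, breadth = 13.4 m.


Formula: Cwp = Aw / (L * B)
Step 1 — L * B = 75.4 * 13.4 = 1010.36 m^2
Step 2 — Cwp = 901.6 / 1010.36 ≈ 0.89236 (5 s.f.)

0.89236


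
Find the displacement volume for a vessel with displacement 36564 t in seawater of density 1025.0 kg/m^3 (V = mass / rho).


Formula: V = mass / rho
Step 1 — convert tonnes to kg: 36564 t * 1000 = 36564000 kg
Step 2 — V = 36564000 / 1025.0 ≈ 35672 m^3 (5 s.f.)

35672 m^3


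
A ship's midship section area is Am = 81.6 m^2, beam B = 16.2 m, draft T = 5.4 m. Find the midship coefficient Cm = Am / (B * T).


Formula: Cm = Am / (B * T)
Step 1 — B * T = 16.2 * 5.4 = 87.48 m^2
Step 2 — Cm = 81.6 / 87.48 ≈ 0.93278 (5 s.f.)

0.93278


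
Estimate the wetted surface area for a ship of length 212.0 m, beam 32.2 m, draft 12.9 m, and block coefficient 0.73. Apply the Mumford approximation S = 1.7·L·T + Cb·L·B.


Formula: S = 1.7*L*T + V/T with V = Cb*L*B*T, i.e. S = L * (1.7*T + Cb*B)
Step 1 — 1.7*T = 1.7 * 12.9 = 21.93 m
Step 2 — Cb*B = 0.73 * 32.2 = 23.506 m
Step 3 — 1.7*T + Cb*B = 21.93 + 23.506 = 45.436 m
Step 4 — S = 212.0 * 45.436 ≈ 9632.4 m^2 (5 s.f.)

9632.4 m^2


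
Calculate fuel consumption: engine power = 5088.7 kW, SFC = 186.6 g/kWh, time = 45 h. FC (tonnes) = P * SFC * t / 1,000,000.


Formula: FC (tonnes) = P * SFC * t / 1,000,000
Step 1 — P * SFC * t = 5088.7 * 186.6 * 45 = 42729813.9 g
Step 2 — FC (tonnes) = 42729813.9 / 1,000,000 ≈ 42.730 tonnes (5 s.f.)

42.730 tonnes


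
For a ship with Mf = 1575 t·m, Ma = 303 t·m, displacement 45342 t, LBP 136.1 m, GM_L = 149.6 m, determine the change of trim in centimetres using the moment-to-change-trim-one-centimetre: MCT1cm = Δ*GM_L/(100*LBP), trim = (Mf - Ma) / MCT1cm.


Formula: net trimming moment = Mf - Ma; MCT1cm = Δ*GM_L/(100*LBP); trim = net moment / MCT1cm
Step 1 — net trimming moment = 1575 - 303 = 1272 t·m
Step 2 — MCT1cm = 45342 * 149.6 / (100 * 136.1) = 498.3955 t·m/cm
Step 3 — trim = 1272 / 498.3955 ≈ 2.5522 cm (5 s.f.)

2.5522 cm


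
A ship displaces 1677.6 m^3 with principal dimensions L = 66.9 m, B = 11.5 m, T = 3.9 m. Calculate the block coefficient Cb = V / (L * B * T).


Formula: Cb = V / (L * B * T)
Step 1 — L * B * T = 66.9 * 11.5 * 3.9 = 3000.465 m^3
Step 2 — Cb = 1677.6 / 3000.465 ≈ 0.55911 (5 s.f.)

0.55911


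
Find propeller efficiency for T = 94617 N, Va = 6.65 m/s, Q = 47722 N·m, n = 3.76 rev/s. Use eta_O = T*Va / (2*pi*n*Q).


Formula: eta = T * Va / (2 * pi * n * Q)
Step 1 — numerator = T * Va = 94617 * 6.65 = 629203.05
Step 2 — 2 * pi * n = 2 * pi * 3.76 = 23.624777
Step 3 — denominator = 23.624777 * 47722 = 1127421.61
Step 4 — eta = 629203.05 / 1127421.61 ≈ 0.55809 (5 s.f.)

0.55809


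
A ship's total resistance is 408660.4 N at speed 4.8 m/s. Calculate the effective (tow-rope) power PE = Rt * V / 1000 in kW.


Formula: PE = Rt * V / 1000 (kW)
Step 1 — PE (W) = 408660.4 * 4.8 = 1961569.92 W
Step 2 — PE (kW) = 1961569.92 / 1000 ≈ 1961.6 kW (5 s.f.)

1961.6 kW


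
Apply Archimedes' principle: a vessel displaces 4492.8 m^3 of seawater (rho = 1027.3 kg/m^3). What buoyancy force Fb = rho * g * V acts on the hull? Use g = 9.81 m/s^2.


Formula: Fb = rho * g * V
Substituting: Fb = 1027.3 * 9.81 * 4492.8
Intermediate: 1027.3 * 9.81 = 10077.813
Result: Fb = 10077.813 * 4492.8 ≈ 45278000 N (5 s.f.)

45278000 N


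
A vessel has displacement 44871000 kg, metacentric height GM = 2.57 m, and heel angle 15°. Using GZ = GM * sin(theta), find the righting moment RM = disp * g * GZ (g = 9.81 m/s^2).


Formula: GZ = GM * sin(theta); RM = disp * g * GZ
Step 1 — GZ = 2.57 * sin(15°) = 2.57 * 0.258819 = 0.665165 m
Step 2 — RM = 44871000 * 9.81 * 0.665165 ≈ 292800000 N·m (5 s.f.)

292800000 N·m


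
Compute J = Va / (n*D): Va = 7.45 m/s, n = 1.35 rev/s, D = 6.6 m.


Formula: J = Va / (n * D)
Step 1 — n * D = 1.35 * 6.6 = 8.91
Step 2 — J = 7.45 / 8.91 ≈ 0.83614 (5 s.f.)

0.83614


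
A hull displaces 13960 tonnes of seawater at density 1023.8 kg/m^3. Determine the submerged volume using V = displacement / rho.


Formula: V = mass / rho
Step 1 — convert tonnes to kg: 13960 t * 1000 = 13960000 kg
Step 2 — V = 13960000 / 1023.8 ≈ 13635 m^3 (5 s.f.)

13635 m^3


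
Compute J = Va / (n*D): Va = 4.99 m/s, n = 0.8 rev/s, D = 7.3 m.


Formula: J = Va / (n * D)
Step 1 — n * D = 0.8 * 7.3 = 5.84
Step 2 — J = 4.99 / 5.84 ≈ 0.85445 (5 s.f.)

0.85445


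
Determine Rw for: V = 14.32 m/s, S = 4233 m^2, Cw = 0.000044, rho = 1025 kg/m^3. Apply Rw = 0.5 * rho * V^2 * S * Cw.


Formula: Rw = 0.5 * rho * V^2 * S * Cw
Step 1 — V^2 = 14.32^2 = 205.0624
Step 2 — 0.5 * rho * V^2 = 0.5 * 1025 * 205.0624 = 105094.48
Step 3 — Rw = 105094.48 * 4233 * 0.000044 ≈ 19574 N (5 s.f.)

19574 N


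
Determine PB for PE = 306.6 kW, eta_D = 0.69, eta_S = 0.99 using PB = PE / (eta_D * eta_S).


Formula: PB = PE / (eta_D * eta_S)
Step 1 — combined efficiency = eta_D * eta_S = 0.69 * 0.99 = 0.6831
Step 2 — PB = 306.6 / 0.6831 ≈ 448.84 kW (5 s.f.)

448.84 kW


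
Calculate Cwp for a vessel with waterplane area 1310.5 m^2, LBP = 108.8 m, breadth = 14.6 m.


Formula: Cwp = Aw / (L * B)
Step 1 — L * B = 108.8 * 14.6 = 1588.48 m^2
Step 2 — Cwp = 1310.5 / 1588.48 ≈ 0.82500 (5 s.f.)

0.82500


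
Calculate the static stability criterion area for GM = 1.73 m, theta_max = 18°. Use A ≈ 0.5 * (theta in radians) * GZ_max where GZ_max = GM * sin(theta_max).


Formula: GZ_max = GM * sin(theta); Area = 0.5 * theta_rad * GZ_max
Step 1 — GZ_max = 1.73 * sin(18°) = 1.73 * 0.309017 = 0.534599 m
Step 2 — theta_rad = 18 * pi/180 = 0.314159 rad
Step 3 — Area = 0.5 * 0.314159 * 0.534599 ≈ 0.083975 m·rad (5 s.f.)

0.083975 m·rad


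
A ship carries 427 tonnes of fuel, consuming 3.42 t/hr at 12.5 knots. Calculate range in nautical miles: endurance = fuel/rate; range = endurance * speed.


Formula: endurance = fuel / rate; range = endurance * speed
Step 1 — endurance = 427 / 3.42 = 124.8538 hours
Step 2 — range = 124.8538 * 12.5 ≈ 1560.7 nautical miles (5 s.f.)

1560.7 NM


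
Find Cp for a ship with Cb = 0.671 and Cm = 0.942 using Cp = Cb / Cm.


Formula: Cp = Cb / Cm
Substituting: Cp = 0.671 / 0.942
Result: Cp ≈ 0.71231 (5 s.f.)

0.71231


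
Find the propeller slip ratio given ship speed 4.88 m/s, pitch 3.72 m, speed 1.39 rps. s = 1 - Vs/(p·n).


Formula: s = 1 - Vs / (p * n)
Step 1 — p * n = 3.72 * 1.39 = 5.1708
Step 2 — Vs / (p*n) = 4.88 / 5.1708 = 0.943761 (6 d.p.)
Step 3 — s = 1 - 0.943761 = 0.056239

0.056239


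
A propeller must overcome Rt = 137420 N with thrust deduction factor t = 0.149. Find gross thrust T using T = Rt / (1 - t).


Formula: T = Rt / (1 - t)
Step 1 — (1 - t) = 1 - 0.149 = 0.851
Step 2 — T = 137420 / 0.851 ≈ 161480 N (5 s.f.)

161480 N


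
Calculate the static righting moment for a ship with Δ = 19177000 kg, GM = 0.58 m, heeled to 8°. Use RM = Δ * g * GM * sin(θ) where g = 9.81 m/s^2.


Formula: GZ = GM * sin(theta); RM = disp * g * GZ
Step 1 — GZ = 0.58 * sin(8°) = 0.58 * 0.139173 = 0.08072 m
Step 2 — RM = 19177000 * 9.81 * 0.08072 ≈ 15186000 N·m (5 s.f.)

15186000 N·m


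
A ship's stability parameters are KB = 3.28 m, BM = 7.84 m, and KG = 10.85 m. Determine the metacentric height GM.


Formula: GM = KB + BM - KG
Step 1 — KM = KB + BM = 3.28 + 7.84 = 11.12 m
Step 2 — GM = KM - KG = 11.12 - 10.85 = 0.27 m

0.27 m


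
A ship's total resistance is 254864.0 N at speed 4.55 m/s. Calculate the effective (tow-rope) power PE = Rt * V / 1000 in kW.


Formula: PE = Rt * V / 1000 (kW)
Step 1 — PE (W) = 254864.0 * 4.55 = 1159631.2 W
Step 2 — PE (kW) = 1159631.2 / 1000 ≈ 1159.6 kW (5 s.f.)

1159.6 kW


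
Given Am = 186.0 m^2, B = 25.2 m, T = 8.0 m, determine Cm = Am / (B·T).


Formula: Cm = Am / (B * T)
Step 1 — B * T = 25.2 * 8.0 = 201.6 m^2
Step 2 — Cm = 186.0 / 201.6 ≈ 0.92262 (5 s.f.)

0.92262


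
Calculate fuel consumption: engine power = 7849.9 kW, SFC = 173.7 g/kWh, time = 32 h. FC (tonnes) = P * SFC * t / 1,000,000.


Formula: FC (tonnes) = P * SFC * t / 1,000,000
Step 1 — P * SFC * t = 7849.9 * 173.7 * 32 = 43632884.16 g
Step 2 — FC (tonnes) = 43632884.16 / 1,000,000 ≈ 43.633 tonnes (5 s.f.)

43.633 tonnes


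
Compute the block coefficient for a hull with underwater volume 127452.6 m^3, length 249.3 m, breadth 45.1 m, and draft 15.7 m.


Formula: Cb = V / (L * B * T)
Step 1 — L * B * T = 249.3 * 45.1 * 15.7 = 176521.851 m^3
Step 2 — Cb = 127452.6 / 176521.851 ≈ 0.72202 (5 s.f.)

0.72202


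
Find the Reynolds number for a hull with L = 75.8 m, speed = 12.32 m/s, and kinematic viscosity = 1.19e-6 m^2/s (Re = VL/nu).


Formula: Re = V * L / nu
Step 1 — V * L = 12.32 * 75.8 = 933.856 m^2/s
Step 2 — Re = 933.856 / 1.19e-6 = 7.85e+08

7.85e+08


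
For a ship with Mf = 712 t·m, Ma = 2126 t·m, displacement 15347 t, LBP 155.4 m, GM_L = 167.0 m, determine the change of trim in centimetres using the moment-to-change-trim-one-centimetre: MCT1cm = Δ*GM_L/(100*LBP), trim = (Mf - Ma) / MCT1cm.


Formula: net trimming moment = Mf - Ma; MCT1cm = Δ*GM_L/(100*LBP); trim = net moment / MCT1cm
Step 1 — net trimming moment = 712 - 2126 = -1414 t·m
Step 2 — MCT1cm = 15347 * 167.0 / (100 * 155.4) = 164.9259 t·m/cm
Step 3 — trim = -1414 / 164.9259 ≈ -8.5735 cm (5 s.f.)

-8.5735 cm
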